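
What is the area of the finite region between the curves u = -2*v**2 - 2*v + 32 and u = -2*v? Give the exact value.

Both boundary curves give u as a function of v, so integrate with respect to v. Setting them equal: -2*v**2 + 32 = 0, i.e. -2*(v - 4)*(v + 4) = 0, so they meet at v = -4, 4.
For v in [-4, 4], u = -2*v**2 - 2*v + 32 is on the right; area = ∫[-4,4] (-2*v**2 + 32) dv = 512/3.

512/3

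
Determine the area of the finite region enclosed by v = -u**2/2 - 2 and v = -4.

Set the curves equal: -u**2/2 - 2 = -4, so -u**2/2 + 2 = 0, which factors as -(u - 2)*(u + 2)/2 = 0. The curves meet at u = -2, 2.
On [-2, 2], v = -u**2/2 - 2 is on top; that piece has area ∫[-2,2] (-u**2/2 + 2) du = 16/3.

16/3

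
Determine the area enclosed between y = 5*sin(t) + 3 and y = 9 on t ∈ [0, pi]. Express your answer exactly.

On [0, pi], (5*sin(t) + 3) - (9) = 5*sin(t) - 6 is ≤ 0 throughout, so the area is a single integral of |5*sin(t) - 6|.
∫[0,pi] (5*sin(t) - 6) dt = 10 - 6*pi; the area of that piece is -10 + 6*pi.

-10 + 6*pi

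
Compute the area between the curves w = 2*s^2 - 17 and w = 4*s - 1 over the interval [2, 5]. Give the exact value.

The difference (2*s^2 - 17) - (4*s - 1) = 2*s^2 - 4*s - 16 changes sign at s = 4 inside [2, 5], so split the integral there.
∫[2,4] (2*s^2 - 4*s - 16) ds = -56/3; the area of that piece is 56/3.
∫[4,5] (2*s^2 - 4*s - 16) ds = 20/3.
Total area = 56/3 + 20/3 = 76/3.

76/3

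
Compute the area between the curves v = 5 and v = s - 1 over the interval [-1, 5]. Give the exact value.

On [-1, 5], (5) - (s - 1) = -s + 6 is ≥ 0 throughout, so the area is a single integral of |-s + 6|.
∫[-1,5] (-s + 6) ds = 24.

24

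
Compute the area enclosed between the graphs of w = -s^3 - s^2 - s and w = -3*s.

37/12

Set the curves equal: -s^3 - s^2 - s = -3*s, so -s^3 - s^2 + 2*s = 0, which factors as -s*(s - 1)*(s + 2) = 0. The curves meet at s = -2, 0, 1.
On [-2, 0], w = -3*s is on top; that piece has area ∫[-2,0] (-(-s^3 - s^2 + 2*s)) ds = 8/3.
On [0, 1], w = -s^3 - s^2 - s is on top; that piece has area ∫[0,1] (-s^3 - s^2 + 2*s) ds = 5/12.
Total enclosed area = 8/3 + 5/12 = 37/12.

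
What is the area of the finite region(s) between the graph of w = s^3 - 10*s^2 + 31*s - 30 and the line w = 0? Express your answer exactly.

37/12

The curve meets the s-axis where s^3 - 10*s^2 + 31*s - 30 = 0, i.e. (s - 5)*(s - 3)*(s - 2) = 0, at s = 2, 3, 5.
On [2, 3] the curve lies above the axis; ∫[2,3] (s^3 - 10*s^2 + 31*s - 30) ds = 5/12, giving area 5/12.
On [3, 5] the curve lies below the axis; ∫[3,5] (s^3 - 10*s^2 + 31*s - 30) ds = -8/3, giving area 8/3.
Total area = 5/12 + 8/3 = 37/12.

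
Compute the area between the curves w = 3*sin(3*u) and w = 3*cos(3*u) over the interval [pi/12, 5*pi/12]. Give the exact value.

2*sqrt(2)

On [pi/12, 5*pi/12], (3*sin(3*u)) - (3*cos(3*u)) = 3*sin(3*u) - 3*cos(3*u) is ≥ 0 throughout, so the area is a single integral of |3*sin(3*u) - 3*cos(3*u)|.
∫[pi/12,5*pi/12] (3*sin(3*u) - 3*cos(3*u)) du = 2*sqrt(2).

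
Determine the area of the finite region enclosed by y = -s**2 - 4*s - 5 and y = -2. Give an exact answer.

4/3

Set the curves equal: -s**2 - 4*s - 5 = -2, so -s**2 - 4*s - 3 = 0, which factors as -(s + 1)*(s + 3) = 0. The curves meet at s = -3, -1.
On [-3, -1], y = -s**2 - 4*s - 5 is on top; that piece has area ∫[-3,-1] (-s**2 - 4*s - 3) ds = 4/3.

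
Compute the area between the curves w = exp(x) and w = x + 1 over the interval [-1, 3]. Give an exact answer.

On [-1, 3], (exp(x)) - (x + 1) = -x + exp(x) - 1 is ≥ 0 throughout, so the area is a single integral of |-x + exp(x) - 1|.
∫[-1,3] (-x + exp(x) - 1) dx = -8 - exp(-1) + exp(3).

-8 - exp(-1) + exp(3)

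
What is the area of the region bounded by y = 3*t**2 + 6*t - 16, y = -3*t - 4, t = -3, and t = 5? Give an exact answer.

The difference (3*t**2 + 6*t - 16) - (-3*t - 4) = 3*t**2 + 9*t - 12 changes sign at t = 1 inside [-3, 5], so split the integral there.
∫[-3,1] (3*t**2 + 9*t - 12) dt = -56; the area of that piece is 56.
∫[1,5] (3*t**2 + 9*t - 12) dt = 184.
Total area = 56 + 184 = 240.

240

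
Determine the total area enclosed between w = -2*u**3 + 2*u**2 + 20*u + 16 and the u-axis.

443/3

The curve meets the u-axis where -2*u**3 + 2*u**2 + 20*u + 16 = 0, i.e. -2*(u - 4)*(u + 1)*(u + 2) = 0, at u = -2, -1, 4.
On [-2, -1] the curve lies below the axis; ∫[-2,-1] (-2*u**3 + 2*u**2 + 20*u + 16) du = -11/6, giving area 11/6.
On [-1, 4] the curve lies above the axis; ∫[-1,4] (-2*u**3 + 2*u**2 + 20*u + 16) du = 875/6, giving area 875/6.
Total area = 11/6 + 875/6 = 443/3.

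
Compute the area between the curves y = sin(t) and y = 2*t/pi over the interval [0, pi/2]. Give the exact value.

On [0, pi/2], (sin(t)) - (2*t/pi) = -2*t/pi + sin(t) is ≥ 0 throughout, so the area is a single integral of |-2*t/pi + sin(t)|.
∫[0,pi/2] (-2*t/pi + sin(t)) dt = 1 - pi/4.

1 - pi/4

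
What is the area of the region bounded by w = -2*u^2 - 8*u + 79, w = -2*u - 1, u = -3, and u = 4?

1435/3

On [-3, 4], (-2*u^2 - 8*u + 79) - (-2*u - 1) = -2*u^2 - 6*u + 80 is ≥ 0 throughout, so the area is a single integral of |-2*u^2 - 6*u + 80|.
∫[-3,4] (-2*u^2 - 6*u + 80) du = 1435/3.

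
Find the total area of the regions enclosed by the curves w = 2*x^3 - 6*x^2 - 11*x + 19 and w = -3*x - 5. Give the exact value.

131/2

Set the curves equal: 2*x^3 - 6*x^2 - 11*x + 19 = -3*x - 5, so 2*x^3 - 6*x^2 - 8*x + 24 = 0, which factors as 2*(x - 3)*(x - 2)*(x + 2) = 0. The curves meet at x = -2, 2, 3.
On [-2, 2], w = 2*x^3 - 6*x^2 - 11*x + 19 is on top; that piece has area ∫[-2,2] (2*x^3 - 6*x^2 - 8*x + 24) dx = 64.
On [2, 3], w = -3*x - 5 is on top; that piece has area ∫[2,3] (-(2*x^3 - 6*x^2 - 8*x + 24)) dx = 3/2.
Total enclosed area = 64 + 3/2 = 131/2.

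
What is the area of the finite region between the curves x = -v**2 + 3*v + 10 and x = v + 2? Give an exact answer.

36

Both boundary curves give x as a function of v, so integrate with respect to v. Setting them equal: -v**2 + 2*v + 8 = 0, i.e. -(v - 4)*(v + 2) = 0, so they meet at v = -2, 4.
For v in [-2, 4], x = -v**2 + 3*v + 10 is on the right; area = ∫[-2,4] (-v**2 + 2*v + 8) dv = 36.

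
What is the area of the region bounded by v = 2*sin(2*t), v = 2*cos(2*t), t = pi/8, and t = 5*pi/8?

2*sqrt(2)

On [pi/8, 5*pi/8], (2*sin(2*t)) - (2*cos(2*t)) = 2*sin(2*t) - 2*cos(2*t) is ≥ 0 throughout, so the area is a single integral of |2*sin(2*t) - 2*cos(2*t)|.
∫[pi/8,5*pi/8] (2*sin(2*t) - 2*cos(2*t)) dt = 2*sqrt(2).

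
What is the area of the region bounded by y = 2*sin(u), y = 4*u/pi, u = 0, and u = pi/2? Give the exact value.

2 - pi/2

On [0, pi/2], (2*sin(u)) - (4*u/pi) = -4*u/pi + 2*sin(u) is ≥ 0 throughout, so the area is a single integral of |-4*u/pi + 2*sin(u)|.
∫[0,pi/2] (-4*u/pi + 2*sin(u)) du = 2 - pi/2.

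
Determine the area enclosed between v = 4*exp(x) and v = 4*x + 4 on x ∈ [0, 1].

-10 + 4*exp(1)

On [0, 1], (4*exp(x)) - (4*x + 4) = -4*x + 4*exp(x) - 4 is ≥ 0 throughout, so the area is a single integral of |-4*x + 4*exp(x) - 4|.
∫[0,1] (-4*x + 4*exp(x) - 4) dx = -10 + 4*exp(1).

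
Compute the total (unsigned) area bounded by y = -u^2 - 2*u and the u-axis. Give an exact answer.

The curve meets the u-axis where -u^2 - 2*u = 0, i.e. -u*(u + 2) = 0, at u = -2, 0.
On [-2, 0] the curve lies above the axis; ∫[-2,0] (-u^2 - 2*u) du = 4/3, giving area 4/3.

4/3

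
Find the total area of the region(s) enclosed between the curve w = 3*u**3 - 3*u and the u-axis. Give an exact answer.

The curve meets the u-axis where 3*u**3 - 3*u = 0, i.e. 3*u*(u - 1)*(u + 1) = 0, at u = -1, 0, 1.
On [-1, 0] the curve lies above the axis; ∫[-1,0] (3*u**3 - 3*u) du = 3/4, giving area 3/4.
On [0, 1] the curve lies below the axis; ∫[0,1] (3*u**3 - 3*u) du = -3/4, giving area 3/4.
Total area = 3/4 + 3/4 = 3/2.

3/2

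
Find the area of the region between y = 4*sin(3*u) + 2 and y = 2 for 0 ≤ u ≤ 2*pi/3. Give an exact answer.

The difference (4*sin(3*u) + 2) - (2) = 4*sin(3*u) changes sign at u = pi/3 inside [0, 2*pi/3], so split the integral there.
∫[0,pi/3] (4*sin(3*u)) du = 8/3.
∫[pi/3,2*pi/3] (4*sin(3*u)) du = -8/3; the area of that piece is 8/3.
Total area = 8/3 + 8/3 = 16/3.

16/3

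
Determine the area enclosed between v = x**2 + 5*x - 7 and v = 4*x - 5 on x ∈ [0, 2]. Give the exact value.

3

The difference (x**2 + 5*x - 7) - (4*x - 5) = x**2 + x - 2 changes sign at x = 1 inside [0, 2], so split the integral there.
∫[0,1] (x**2 + x - 2) dx = -7/6; the area of that piece is 7/6.
∫[1,2] (x**2 + x - 2) dx = 11/6.
Total area = 7/6 + 11/6 = 3.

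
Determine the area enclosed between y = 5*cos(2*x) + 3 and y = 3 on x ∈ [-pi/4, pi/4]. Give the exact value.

5

On [-pi/4, pi/4], (5*cos(2*x) + 3) - (3) = 5*cos(2*x) is ≥ 0 throughout, so the area is a single integral of |5*cos(2*x)|.
∫[-pi/4,pi/4] (5*cos(2*x)) dx = 5.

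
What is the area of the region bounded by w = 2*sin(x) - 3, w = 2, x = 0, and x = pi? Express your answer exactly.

-4 + 5*pi

On [0, pi], (2*sin(x) - 3) - (2) = 2*sin(x) - 5 is ≤ 0 throughout, so the area is a single integral of |2*sin(x) - 5|.
∫[0,pi] (2*sin(x) - 5) dx = 4 - 5*pi; the area of that piece is -4 + 5*pi.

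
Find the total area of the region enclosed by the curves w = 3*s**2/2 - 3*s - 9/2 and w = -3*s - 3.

2

Set the curves equal: 3*s**2/2 - 3*s - 9/2 = -3*s - 3, so 3*s**2/2 - 3/2 = 0, which factors as 3*(s - 1)*(s + 1)/2 = 0. The curves meet at s = -1, 1.
On [-1, 1], w = -3*s - 3 is on top; that piece has area ∫[-1,1] (-(3*s**2/2 - 3/2)) ds = 2.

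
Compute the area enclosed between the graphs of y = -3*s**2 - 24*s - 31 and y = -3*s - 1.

27/2

Set the curves equal: -3*s**2 - 24*s - 31 = -3*s - 1, so -3*s**2 - 21*s - 30 = 0, which factors as -3*(s + 2)*(s + 5) = 0. The curves meet at s = -5, -2.
On [-5, -2], y = -3*s**2 - 24*s - 31 is on top; that piece has area ∫[-5,-2] (-3*s**2 - 21*s - 30) ds = 27/2.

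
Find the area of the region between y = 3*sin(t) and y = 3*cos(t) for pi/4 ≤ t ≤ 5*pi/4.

On [pi/4, 5*pi/4], (3*sin(t)) - (3*cos(t)) = 3*sin(t) - 3*cos(t) is ≥ 0 throughout, so the area is a single integral of |3*sin(t) - 3*cos(t)|.
∫[pi/4,5*pi/4] (3*sin(t) - 3*cos(t)) dt = 6*sqrt(2).

6*sqrt(2)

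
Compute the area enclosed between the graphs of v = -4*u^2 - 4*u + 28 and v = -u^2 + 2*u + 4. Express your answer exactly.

Set the curves equal: -4*u^2 - 4*u + 28 = -u^2 + 2*u + 4, so -3*u^2 - 6*u + 24 = 0, which factors as -3*(u - 2)*(u + 4) = 0. The curves meet at u = -4, 2.
On [-4, 2], v = -4*u^2 - 4*u + 28 is on top; that piece has area ∫[-4,2] (-3*u^2 - 6*u + 24) du = 108.

108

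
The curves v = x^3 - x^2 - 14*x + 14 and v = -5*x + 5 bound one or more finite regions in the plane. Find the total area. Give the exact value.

148/3

Set the curves equal: x^3 - x^2 - 14*x + 14 = -5*x + 5, so x^3 - x^2 - 9*x + 9 = 0, which factors as (x - 3)*(x - 1)*(x + 3) = 0. The curves meet at x = -3, 1, 3.
On [-3, 1], v = x^3 - x^2 - 14*x + 14 is on top; that piece has area ∫[-3,1] (x^3 - x^2 - 9*x + 9) dx = 128/3.
On [1, 3], v = -5*x + 5 is on top; that piece has area ∫[1,3] (-(x^3 - x^2 - 9*x + 9)) dx = 20/3.
Total enclosed area = 128/3 + 20/3 = 148/3.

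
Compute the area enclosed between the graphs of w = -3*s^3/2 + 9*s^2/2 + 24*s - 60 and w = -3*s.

2997/8

Set the curves equal: -3*s^3/2 + 9*s^2/2 + 24*s - 60 = -3*s, so -3*s^3/2 + 9*s^2/2 + 27*s - 60 = 0, which factors as -3*(s - 5)*(s - 2)*(s + 4)/2 = 0. The curves meet at s = -4, 2, 5.
On [-4, 2], w = -3*s is on top; that piece has area ∫[-4,2] (-(-3*s^3/2 + 9*s^2/2 + 27*s - 60)) ds = 324.
On [2, 5], w = -3*s^3/2 + 9*s^2/2 + 24*s - 60 is on top; that piece has area ∫[2,5] (-3*s^3/2 + 9*s^2/2 + 27*s - 60) ds = 405/8.
Total enclosed area = 324 + 405/8 = 2997/8.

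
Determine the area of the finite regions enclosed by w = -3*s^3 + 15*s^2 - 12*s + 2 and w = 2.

71/2

Set the curves equal: -3*s^3 + 15*s^2 - 12*s + 2 = 2, so -3*s^3 + 15*s^2 - 12*s = 0, which factors as -3*s*(s - 4)*(s - 1) = 0. The curves meet at s = 0, 1, 4.
On [0, 1], w = 2 is on top; that piece has area ∫[0,1] (-(-3*s^3 + 15*s^2 - 12*s)) ds = 7/4.
On [1, 4], w = -3*s^3 + 15*s^2 - 12*s + 2 is on top; that piece has area ∫[1,4] (-3*s^3 + 15*s^2 - 12*s) ds = 135/4.
Total enclosed area = 7/4 + 135/4 = 71/2.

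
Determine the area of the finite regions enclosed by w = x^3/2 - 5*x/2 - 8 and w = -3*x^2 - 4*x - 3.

Set the curves equal: x^3/2 - 5*x/2 - 8 = -3*x^2 - 4*x - 3, so x^3/2 + 3*x^2 + 3*x/2 - 5 = 0, which factors as (x - 1)*(x + 2)*(x + 5)/2 = 0. The curves meet at x = -5, -2, 1.
On [-5, -2], w = x^3/2 - 5*x/2 - 8 is on top; that piece has area ∫[-5,-2] (x^3/2 + 3*x^2 + 3*x/2 - 5) dx = 81/8.
On [-2, 1], w = -3*x^2 - 4*x - 3 is on top; that piece has area ∫[-2,1] (-(x^3/2 + 3*x^2 + 3*x/2 - 5)) dx = 81/8.
Total enclosed area = 81/8 + 81/8 = 81/4.

81/4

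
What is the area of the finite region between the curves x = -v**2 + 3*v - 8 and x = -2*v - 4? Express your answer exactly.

Both boundary curves give x as a function of v, so integrate with respect to v. Setting them equal: -v**2 + 5*v - 4 = 0, i.e. -(v - 4)*(v - 1) = 0, so they meet at v = 1, 4.
For v in [1, 4], x = -v**2 + 3*v - 8 is on the right; area = ∫[1,4] (-v**2 + 5*v - 4) dv = 9/2.

9/2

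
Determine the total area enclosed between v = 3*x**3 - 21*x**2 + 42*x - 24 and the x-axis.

37/4

The curve meets the x-axis where 3*x**3 - 21*x**2 + 42*x - 24 = 0, i.e. 3*(x - 4)*(x - 2)*(x - 1) = 0, at x = 1, 2, 4.
On [1, 2] the curve lies above the axis; ∫[1,2] (3*x**3 - 21*x**2 + 42*x - 24) dx = 5/4, giving area 5/4.
On [2, 4] the curve lies below the axis; ∫[2,4] (3*x**3 - 21*x**2 + 42*x - 24) dx = -8, giving area 8.
Total area = 5/4 + 8 = 37/4.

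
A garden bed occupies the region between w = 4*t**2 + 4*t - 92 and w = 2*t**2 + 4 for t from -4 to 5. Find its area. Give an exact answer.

On [-4, 5], (4*t**2 + 4*t - 92) - (2*t**2 + 4) = 2*t**2 + 4*t - 96 is ≤ 0 throughout, so the area is a single integral of |2*t**2 + 4*t - 96|.
∫[-4,5] (2*t**2 + 4*t - 96) dt = -720; the area of that piece is 720.

720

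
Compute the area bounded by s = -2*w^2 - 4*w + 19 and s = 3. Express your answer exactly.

72

Both boundary curves give s as a function of w, so integrate with respect to w. Setting them equal: -2*w^2 - 4*w + 16 = 0, i.e. -2*(w - 2)*(w + 4) = 0, so they meet at w = -4, 2.
For w in [-4, 2], s = -2*w^2 - 4*w + 19 is on the right; area = ∫[-4,2] (-2*w^2 - 4*w + 16) dw = 72.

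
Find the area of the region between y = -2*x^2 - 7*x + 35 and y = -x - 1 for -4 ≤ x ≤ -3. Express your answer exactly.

97/3

On [-4, -3], (-2*x^2 - 7*x + 35) - (-x - 1) = -2*x^2 - 6*x + 36 is ≥ 0 throughout, so the area is a single integral of |-2*x^2 - 6*x + 36|.
∫[-4,-3] (-2*x^2 - 6*x + 36) dx = 97/3.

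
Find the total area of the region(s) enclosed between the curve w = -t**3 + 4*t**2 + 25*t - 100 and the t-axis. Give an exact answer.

The curve meets the t-axis where -t**3 + 4*t**2 + 25*t - 100 = 0, i.e. -(t - 5)*(t - 4)*(t + 5) = 0, at t = -5, 4, 5.
On [-5, 4] the curve lies below the axis; ∫[-5,4] (-t**3 + 4*t**2 + 25*t - 100) dt = -2673/4, giving area 2673/4.
On [4, 5] the curve lies above the axis; ∫[4,5] (-t**3 + 4*t**2 + 25*t - 100) dt = 19/12, giving area 19/12.
Total area = 2673/4 + 19/12 = 4019/6.

4019/6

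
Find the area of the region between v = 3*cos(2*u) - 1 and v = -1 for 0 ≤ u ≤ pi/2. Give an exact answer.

3

The difference (3*cos(2*u) - 1) - (-1) = 3*cos(2*u) changes sign at u = pi/4 inside [0, pi/2], so split the integral there.
∫[0,pi/4] (3*cos(2*u)) du = 3/2.
∫[pi/4,pi/2] (3*cos(2*u)) du = -3/2; the area of that piece is 3/2.
Total area = 3/2 + 3/2 = 3.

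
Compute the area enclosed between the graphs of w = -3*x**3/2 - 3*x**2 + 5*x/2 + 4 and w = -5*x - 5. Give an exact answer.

Set the curves equal: -3*x**3/2 - 3*x**2 + 5*x/2 + 4 = -5*x - 5, so -3*x**3/2 - 3*x**2 + 15*x/2 + 9 = 0, which factors as -3*(x - 2)*(x + 1)*(x + 3)/2 = 0. The curves meet at x = -3, -1, 2.
On [-3, -1], w = -5*x - 5 is on top; that piece has area ∫[-3,-1] (-(-3*x**3/2 - 3*x**2 + 15*x/2 + 9)) dx = 8.
On [-1, 2], w = -3*x**3/2 - 3*x**2 + 5*x/2 + 4 is on top; that piece has area ∫[-1,2] (-3*x**3/2 - 3*x**2 + 15*x/2 + 9) dx = 189/8.
Total enclosed area = 8 + 189/8 = 253/8.

253/8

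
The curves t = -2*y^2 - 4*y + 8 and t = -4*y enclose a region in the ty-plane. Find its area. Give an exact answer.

64/3

Both boundary curves give t as a function of y, so integrate with respect to y. Setting them equal: -2*y^2 + 8 = 0, i.e. -2*(y - 2)*(y + 2) = 0, so they meet at y = -2, 2.
For y in [-2, 2], t = -2*y^2 - 4*y + 8 is on the right; area = ∫[-2,2] (-2*y^2 + 8) dy = 64/3.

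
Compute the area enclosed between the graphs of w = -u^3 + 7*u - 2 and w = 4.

131/4

Set the curves equal: -u^3 + 7*u - 2 = 4, so -u^3 + 7*u - 6 = 0, which factors as -(u - 2)*(u - 1)*(u + 3) = 0. The curves meet at u = -3, 1, 2.
On [-3, 1], w = 4 is on top; that piece has area ∫[-3,1] (-(-u^3 + 7*u - 6)) du = 32.
On [1, 2], w = -u^3 + 7*u - 2 is on top; that piece has area ∫[1,2] (-u^3 + 7*u - 6) du = 3/4.
Total enclosed area = 32 + 3/4 = 131/4.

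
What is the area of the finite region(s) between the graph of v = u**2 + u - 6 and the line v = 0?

The curve meets the u-axis where u**2 + u - 6 = 0, i.e. (u - 2)*(u + 3) = 0, at u = -3, 2.
On [-3, 2] the curve lies below the axis; ∫[-3,2] (u**2 + u - 6) du = -125/6, giving area 125/6.

125/6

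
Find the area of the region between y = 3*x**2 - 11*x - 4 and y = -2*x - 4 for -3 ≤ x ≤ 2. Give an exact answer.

The difference (3*x**2 - 11*x - 4) - (-2*x - 4) = 3*x**2 - 9*x changes sign at x = 0 inside [-3, 2], so split the integral there.
∫[-3,0] (3*x**2 - 9*x) dx = 135/2.
∫[0,2] (3*x**2 - 9*x) dx = -10; the area of that piece is 10.
Total area = 135/2 + 10 = 155/2.

155/2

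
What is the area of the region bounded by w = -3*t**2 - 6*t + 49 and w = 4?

256

Set the curves equal: -3*t**2 - 6*t + 49 = 4, so -3*t**2 - 6*t + 45 = 0, which factors as -3*(t - 3)*(t + 5) = 0. The curves meet at t = -5, 3.
On [-5, 3], w = -3*t**2 - 6*t + 49 is on top; that piece has area ∫[-5,3] (-3*t**2 - 6*t + 45) dt = 256.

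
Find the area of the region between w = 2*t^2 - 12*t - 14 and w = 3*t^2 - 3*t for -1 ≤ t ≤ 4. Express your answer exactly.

On [-1, 4], (2*t^2 - 12*t - 14) - (3*t^2 - 3*t) = -t^2 - 9*t - 14 is ≤ 0 throughout, so the area is a single integral of |-t^2 - 9*t - 14|.
∫[-1,4] (-t^2 - 9*t - 14) dt = -955/6; the area of that piece is 955/6.

955/6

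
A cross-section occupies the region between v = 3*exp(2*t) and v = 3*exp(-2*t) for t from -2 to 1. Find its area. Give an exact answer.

-6 + 3*exp(-4)/2 + 3*exp(-2)/2 + 3*exp(2)/2 + 3*exp(4)/2

The difference (3*exp(2*t)) - (3*exp(-2*t)) = 3*exp(2*t) - 3*exp(-2*t) changes sign at t = 0 inside [-2, 1], so split the integral there.
∫[-2,0] (3*exp(2*t) - 3*exp(-2*t)) dt = -3*exp(4)/2 - 3*exp(-4)/2 + 3; the area of that piece is -3 + 3*exp(-4)/2 + 3*exp(4)/2.
∫[0,1] (3*exp(2*t) - 3*exp(-2*t)) dt = -3 + 3*exp(-2)/2 + 3*exp(2)/2.
Total area = (-3 + 3*exp(-4)/2 + 3*exp(4)/2) + (-3 + 3*exp(-2)/2 + 3*exp(2)/2) = -6 + 3*exp(-4)/2 + 3*exp(-2)/2 + 3*exp(2)/2 + 3*exp(4)/2.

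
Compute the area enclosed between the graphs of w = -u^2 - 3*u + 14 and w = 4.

Set the curves equal: -u^2 - 3*u + 14 = 4, so -u^2 - 3*u + 10 = 0, which factors as -(u - 2)*(u + 5) = 0. The curves meet at u = -5, 2.
On [-5, 2], w = -u^2 - 3*u + 14 is on top; that piece has area ∫[-5,2] (-u^2 - 3*u + 10) du = 343/6.

343/6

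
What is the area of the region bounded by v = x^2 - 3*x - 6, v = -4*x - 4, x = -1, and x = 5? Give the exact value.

The difference (x^2 - 3*x - 6) - (-4*x - 4) = x^2 + x - 2 changes sign at x = 1 inside [-1, 5], so split the integral there.
∫[-1,1] (x^2 + x - 2) dx = -10/3; the area of that piece is 10/3.
∫[1,5] (x^2 + x - 2) dx = 136/3.
Total area = 10/3 + 136/3 = 146/3.

146/3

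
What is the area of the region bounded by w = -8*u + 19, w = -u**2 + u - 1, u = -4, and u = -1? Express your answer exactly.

On [-4, -1], (-8*u + 19) - (-u**2 + u - 1) = u**2 - 9*u + 20 is ≥ 0 throughout, so the area is a single integral of |u**2 - 9*u + 20|.
∫[-4,-1] (u**2 - 9*u + 20) du = 297/2.

297/2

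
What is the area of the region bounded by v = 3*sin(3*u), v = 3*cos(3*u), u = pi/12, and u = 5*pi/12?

On [pi/12, 5*pi/12], (3*sin(3*u)) - (3*cos(3*u)) = 3*sin(3*u) - 3*cos(3*u) is ≥ 0 throughout, so the area is a single integral of |3*sin(3*u) - 3*cos(3*u)|.
∫[pi/12,5*pi/12] (3*sin(3*u) - 3*cos(3*u)) du = 2*sqrt(2).

2*sqrt(2)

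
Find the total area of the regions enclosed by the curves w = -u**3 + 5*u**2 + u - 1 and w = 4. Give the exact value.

148/3

Set the curves equal: -u**3 + 5*u**2 + u - 1 = 4, so -u**3 + 5*u**2 + u - 5 = 0, which factors as -(u - 5)*(u - 1)*(u + 1) = 0. The curves meet at u = -1, 1, 5.
On [-1, 1], w = 4 is on top; that piece has area ∫[-1,1] (-(-u**3 + 5*u**2 + u - 5)) du = 20/3.
On [1, 5], w = -u**3 + 5*u**2 + u - 1 is on top; that piece has area ∫[1,5] (-u**3 + 5*u**2 + u - 5) du = 128/3.
Total enclosed area = 20/3 + 128/3 = 148/3.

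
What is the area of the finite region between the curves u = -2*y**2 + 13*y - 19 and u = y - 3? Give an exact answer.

8/3

Both boundary curves give u as a function of y, so integrate with respect to y. Setting them equal: -2*y**2 + 12*y - 16 = 0, i.e. -2*(y - 4)*(y - 2) = 0, so they meet at y = 2, 4.
For y in [2, 4], u = -2*y**2 + 13*y - 19 is on the right; area = ∫[2,4] (-2*y**2 + 12*y - 16) dy = 8/3.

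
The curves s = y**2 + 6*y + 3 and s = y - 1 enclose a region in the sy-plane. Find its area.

Both boundary curves give s as a function of y, so integrate with respect to y. Setting them equal: y**2 + 5*y + 4 = 0, i.e. (y + 1)*(y + 4) = 0, so they meet at y = -4, -1.
For y in [-4, -1], s = y**2 + 6*y + 3 is on the left; area = ∫[-4,-1] (-(y**2 + 5*y + 4)) dy = 9/2.

9/2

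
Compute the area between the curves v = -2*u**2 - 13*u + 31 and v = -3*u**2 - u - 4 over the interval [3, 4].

16/3

On [3, 4], (-2*u**2 - 13*u + 31) - (-3*u**2 - u - 4) = u**2 - 12*u + 35 is ≥ 0 throughout, so the area is a single integral of |u**2 - 12*u + 35|.
∫[3,4] (u**2 - 12*u + 35) du = 16/3.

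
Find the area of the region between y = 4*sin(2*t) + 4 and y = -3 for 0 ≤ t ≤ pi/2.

4 + 7*pi/2

On [0, pi/2], (4*sin(2*t) + 4) - (-3) = 4*sin(2*t) + 7 is ≥ 0 throughout, so the area is a single integral of |4*sin(2*t) + 7|.
∫[0,pi/2] (4*sin(2*t) + 7) dt = 4 + 7*pi/2.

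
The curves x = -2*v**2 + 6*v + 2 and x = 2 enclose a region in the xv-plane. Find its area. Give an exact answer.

Both boundary curves give x as a function of v, so integrate with respect to v. Setting them equal: -2*v**2 + 6*v = 0, i.e. -2*v*(v - 3) = 0, so they meet at v = 0, 3.
For v in [0, 3], x = -2*v**2 + 6*v + 2 is on the right; area = ∫[0,3] (-2*v**2 + 6*v) dv = 9.

9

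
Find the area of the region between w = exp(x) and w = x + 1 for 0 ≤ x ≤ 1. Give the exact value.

-5/2 + exp(1)

On [0, 1], (exp(x)) - (x + 1) = -x + exp(x) - 1 is ≥ 0 throughout, so the area is a single integral of |-x + exp(x) - 1|.
∫[0,1] (-x + exp(x) - 1) dx = -5/2 + exp(1).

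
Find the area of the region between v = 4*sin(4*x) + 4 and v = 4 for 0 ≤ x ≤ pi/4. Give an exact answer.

On [0, pi/4], (4*sin(4*x) + 4) - (4) = 4*sin(4*x) is ≥ 0 throughout, so the area is a single integral of |4*sin(4*x)|.
∫[0,pi/4] (4*sin(4*x)) dx = 2.

2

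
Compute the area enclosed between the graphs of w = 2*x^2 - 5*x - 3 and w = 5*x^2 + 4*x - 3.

Set the curves equal: 2*x^2 - 5*x - 3 = 5*x^2 + 4*x - 3, so -3*x^2 - 9*x = 0, which factors as -3*x*(x + 3) = 0. The curves meet at x = -3, 0.
On [-3, 0], w = 2*x^2 - 5*x - 3 is on top; that piece has area ∫[-3,0] (-3*x^2 - 9*x) dx = 27/2.

27/2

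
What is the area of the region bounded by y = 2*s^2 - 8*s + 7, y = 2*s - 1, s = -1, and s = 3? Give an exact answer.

24

The difference (2*s^2 - 8*s + 7) - (2*s - 1) = 2*s^2 - 10*s + 8 changes sign at s = 1 inside [-1, 3], so split the integral there.
∫[-1,1] (2*s^2 - 10*s + 8) ds = 52/3.
∫[1,3] (2*s^2 - 10*s + 8) ds = -20/3; the area of that piece is 20/3.
Total area = 52/3 + 20/3 = 24.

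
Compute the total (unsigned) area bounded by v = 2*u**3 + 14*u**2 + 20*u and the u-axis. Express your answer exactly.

253/6

The curve meets the u-axis where 2*u**3 + 14*u**2 + 20*u = 0, i.e. 2*u*(u + 2)*(u + 5) = 0, at u = -5, -2, 0.
On [-5, -2] the curve lies above the axis; ∫[-5,-2] (2*u**3 + 14*u**2 + 20*u) du = 63/2, giving area 63/2.
On [-2, 0] the curve lies below the axis; ∫[-2,0] (2*u**3 + 14*u**2 + 20*u) du = -32/3, giving area 32/3.
Total area = 63/2 + 32/3 = 253/6.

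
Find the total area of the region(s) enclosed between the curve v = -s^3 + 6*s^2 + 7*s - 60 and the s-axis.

517/2

The curve meets the s-axis where -s^3 + 6*s^2 + 7*s - 60 = 0, i.e. -(s - 5)*(s - 4)*(s + 3) = 0, at s = -3, 4, 5.
On [-3, 4] the curve lies below the axis; ∫[-3,4] (-s^3 + 6*s^2 + 7*s - 60) ds = -1029/4, giving area 1029/4.
On [4, 5] the curve lies above the axis; ∫[4,5] (-s^3 + 6*s^2 + 7*s - 60) ds = 5/4, giving area 5/4.
Total area = 1029/4 + 5/4 = 517/2.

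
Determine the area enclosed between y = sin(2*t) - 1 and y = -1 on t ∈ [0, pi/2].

On [0, pi/2], (sin(2*t) - 1) - (-1) = sin(2*t) is ≥ 0 throughout, so the area is a single integral of |sin(2*t)|.
∫[0,pi/2] (sin(2*t)) dt = 1.

1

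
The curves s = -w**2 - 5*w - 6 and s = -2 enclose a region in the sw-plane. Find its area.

Both boundary curves give s as a function of w, so integrate with respect to w. Setting them equal: -w**2 - 5*w - 4 = 0, i.e. -(w + 1)*(w + 4) = 0, so they meet at w = -4, -1.
For w in [-4, -1], s = -w**2 - 5*w - 6 is on the right; area = ∫[-4,-1] (-w**2 - 5*w - 4) dw = 9/2.

9/2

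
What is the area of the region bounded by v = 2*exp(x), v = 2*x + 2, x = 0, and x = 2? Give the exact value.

-10 + 2*exp(2)

On [0, 2], (2*exp(x)) - (2*x + 2) = -2*x + 2*exp(x) - 2 is ≥ 0 throughout, so the area is a single integral of |-2*x + 2*exp(x) - 2|.
∫[0,2] (-2*x + 2*exp(x) - 2) dx = -10 + 2*exp(2).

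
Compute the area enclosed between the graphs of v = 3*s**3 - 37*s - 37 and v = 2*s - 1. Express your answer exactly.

1221/4

Set the curves equal: 3*s**3 - 37*s - 37 = 2*s - 1, so 3*s**3 - 39*s - 36 = 0, which factors as 3*(s - 4)*(s + 1)*(s + 3) = 0. The curves meet at s = -3, -1, 4.
On [-3, -1], v = 3*s**3 - 37*s - 37 is on top; that piece has area ∫[-3,-1] (3*s**3 - 39*s - 36) ds = 24.
On [-1, 4], v = 2*s - 1 is on top; that piece has area ∫[-1,4] (-(3*s**3 - 39*s - 36)) ds = 1125/4.
Total enclosed area = 24 + 1125/4 = 1221/4.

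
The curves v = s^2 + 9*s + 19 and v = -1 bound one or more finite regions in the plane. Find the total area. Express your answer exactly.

1/6

Set the curves equal: s^2 + 9*s + 19 = -1, so s^2 + 9*s + 20 = 0, which factors as (s + 4)*(s + 5) = 0. The curves meet at s = -5, -4.
On [-5, -4], v = -1 is on top; that piece has area ∫[-5,-4] (-(s^2 + 9*s + 20)) ds = 1/6.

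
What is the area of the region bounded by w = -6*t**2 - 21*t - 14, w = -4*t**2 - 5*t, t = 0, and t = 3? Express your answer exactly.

On [0, 3], (-6*t**2 - 21*t - 14) - (-4*t**2 - 5*t) = -2*t**2 - 16*t - 14 is ≤ 0 throughout, so the area is a single integral of |-2*t**2 - 16*t - 14|.
∫[0,3] (-2*t**2 - 16*t - 14) dt = -132; the area of that piece is 132.

132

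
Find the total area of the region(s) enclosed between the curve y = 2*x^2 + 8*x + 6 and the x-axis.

8/3

The curve meets the x-axis where 2*x^2 + 8*x + 6 = 0, i.e. 2*(x + 1)*(x + 3) = 0, at x = -3, -1.
On [-3, -1] the curve lies below the axis; ∫[-3,-1] (2*x^2 + 8*x + 6) dx = -8/3, giving area 8/3.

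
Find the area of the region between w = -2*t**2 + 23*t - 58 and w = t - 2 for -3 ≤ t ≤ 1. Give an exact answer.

On [-3, 1], (-2*t**2 + 23*t - 58) - (t - 2) = -2*t**2 + 22*t - 56 is ≤ 0 throughout, so the area is a single integral of |-2*t**2 + 22*t - 56|.
∫[-3,1] (-2*t**2 + 22*t - 56) dt = -992/3; the area of that piece is 992/3.

992/3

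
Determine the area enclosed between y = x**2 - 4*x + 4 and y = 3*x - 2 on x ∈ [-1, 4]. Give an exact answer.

The difference (x**2 - 4*x + 4) - (3*x - 2) = x**2 - 7*x + 6 changes sign at x = 1 inside [-1, 4], so split the integral there.
∫[-1,1] (x**2 - 7*x + 6) dx = 38/3.
∫[1,4] (x**2 - 7*x + 6) dx = -27/2; the area of that piece is 27/2.
Total area = 38/3 + 27/2 = 157/6.

157/6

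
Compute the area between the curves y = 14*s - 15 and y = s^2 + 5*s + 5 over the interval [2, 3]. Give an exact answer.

23/6

On [2, 3], (14*s - 15) - (s^2 + 5*s + 5) = -s^2 + 9*s - 20 is ≤ 0 throughout, so the area is a single integral of |-s^2 + 9*s - 20|.
∫[2,3] (-s^2 + 9*s - 20) ds = -23/6; the area of that piece is 23/6.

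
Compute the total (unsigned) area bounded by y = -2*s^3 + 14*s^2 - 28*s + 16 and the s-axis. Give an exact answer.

37/6

The curve meets the s-axis where -2*s^3 + 14*s^2 - 28*s + 16 = 0, i.e. -2*(s - 4)*(s - 2)*(s - 1) = 0, at s = 1, 2, 4.
On [1, 2] the curve lies below the axis; ∫[1,2] (-2*s^3 + 14*s^2 - 28*s + 16) ds = -5/6, giving area 5/6.
On [2, 4] the curve lies above the axis; ∫[2,4] (-2*s^3 + 14*s^2 - 28*s + 16) ds = 16/3, giving area 16/3.
Total area = 5/6 + 16/3 = 37/6.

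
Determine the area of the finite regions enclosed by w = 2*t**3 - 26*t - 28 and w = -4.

407/2

Set the curves equal: 2*t**3 - 26*t - 28 = -4, so 2*t**3 - 26*t - 24 = 0, which factors as 2*(t - 4)*(t + 1)*(t + 3) = 0. The curves meet at t = -3, -1, 4.
On [-3, -1], w = 2*t**3 - 26*t - 28 is on top; that piece has area ∫[-3,-1] (2*t**3 - 26*t - 24) dt = 16.
On [-1, 4], w = -4 is on top; that piece has area ∫[-1,4] (-(2*t**3 - 26*t - 24)) dt = 375/2.
Total enclosed area = 16 + 375/2 = 407/2.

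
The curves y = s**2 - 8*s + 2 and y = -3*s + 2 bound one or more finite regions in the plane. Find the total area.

Set the curves equal: s**2 - 8*s + 2 = -3*s + 2, so s**2 - 5*s = 0, which factors as s*(s - 5) = 0. The curves meet at s = 0, 5.
On [0, 5], y = -3*s + 2 is on top; that piece has area ∫[0,5] (-(s**2 - 5*s)) ds = 125/6.

125/6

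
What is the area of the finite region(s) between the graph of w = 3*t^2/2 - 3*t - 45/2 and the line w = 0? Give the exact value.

128

The curve meets the t-axis where 3*t^2/2 - 3*t - 45/2 = 0, i.e. 3*(t - 5)*(t + 3)/2 = 0, at t = -3, 5.
On [-3, 5] the curve lies below the axis; ∫[-3,5] (3*t^2/2 - 3*t - 45/2) dt = -128, giving area 128.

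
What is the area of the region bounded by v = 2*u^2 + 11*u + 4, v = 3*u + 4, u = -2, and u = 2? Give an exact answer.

32

The difference (2*u^2 + 11*u + 4) - (3*u + 4) = 2*u^2 + 8*u changes sign at u = 0 inside [-2, 2], so split the integral there.
∫[-2,0] (2*u^2 + 8*u) du = -32/3; the area of that piece is 32/3.
∫[0,2] (2*u^2 + 8*u) du = 64/3.
Total area = 32/3 + 64/3 = 32.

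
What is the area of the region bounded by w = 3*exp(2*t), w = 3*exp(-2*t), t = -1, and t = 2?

The difference (3*exp(2*t)) - (3*exp(-2*t)) = 3*exp(2*t) - 3*exp(-2*t) changes sign at t = 0 inside [-1, 2], so split the integral there.
∫[-1,0] (3*exp(2*t) - 3*exp(-2*t)) dt = -3*exp(2)/2 - 3*exp(-2)/2 + 3; the area of that piece is -3 + 3*exp(-2)/2 + 3*exp(2)/2.
∫[0,2] (3*exp(2*t) - 3*exp(-2*t)) dt = -3 + 3*exp(-4)/2 + 3*exp(4)/2.
Total area = (-3 + 3*exp(-2)/2 + 3*exp(2)/2) + (-3 + 3*exp(-4)/2 + 3*exp(4)/2) = -6 + 3*exp(-4)/2 + 3*exp(-2)/2 + 3*exp(2)/2 + 3*exp(4)/2.

-6 + 3*exp(-4)/2 + 3*exp(-2)/2 + 3*exp(2)/2 + 3*exp(4)/2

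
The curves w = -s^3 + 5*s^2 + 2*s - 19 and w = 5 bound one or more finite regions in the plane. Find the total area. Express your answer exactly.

Set the curves equal: -s^3 + 5*s^2 + 2*s - 19 = 5, so -s^3 + 5*s^2 + 2*s - 24 = 0, which factors as -(s - 4)*(s - 3)*(s + 2) = 0. The curves meet at s = -2, 3, 4.
On [-2, 3], w = 5 is on top; that piece has area ∫[-2,3] (-(-s^3 + 5*s^2 + 2*s - 24)) ds = 875/12.
On [3, 4], w = -s^3 + 5*s^2 + 2*s - 19 is on top; that piece has area ∫[3,4] (-s^3 + 5*s^2 + 2*s - 24) ds = 11/12.
Total enclosed area = 875/12 + 11/12 = 443/6.

443/6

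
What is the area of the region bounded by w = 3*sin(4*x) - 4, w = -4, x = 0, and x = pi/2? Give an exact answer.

The difference (3*sin(4*x) - 4) - (-4) = 3*sin(4*x) changes sign at x = pi/4 inside [0, pi/2], so split the integral there.
∫[0,pi/4] (3*sin(4*x)) dx = 3/2.
∫[pi/4,pi/2] (3*sin(4*x)) dx = -3/2; the area of that piece is 3/2.
Total area = 3/2 + 3/2 = 3.

3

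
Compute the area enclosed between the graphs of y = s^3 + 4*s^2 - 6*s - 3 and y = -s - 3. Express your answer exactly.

Set the curves equal: s^3 + 4*s^2 - 6*s - 3 = -s - 3, so s^3 + 4*s^2 - 5*s = 0, which factors as s*(s - 1)*(s + 5) = 0. The curves meet at s = -5, 0, 1.
On [-5, 0], y = s^3 + 4*s^2 - 6*s - 3 is on top; that piece has area ∫[-5,0] (s^3 + 4*s^2 - 5*s) ds = 875/12.
On [0, 1], y = -s - 3 is on top; that piece has area ∫[0,1] (-(s^3 + 4*s^2 - 5*s)) ds = 11/12.
Total enclosed area = 875/12 + 11/12 = 443/6.

443/6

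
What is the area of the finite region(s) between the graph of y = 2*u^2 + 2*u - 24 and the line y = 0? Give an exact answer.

The curve meets the u-axis where 2*u^2 + 2*u - 24 = 0, i.e. 2*(u - 3)*(u + 4) = 0, at u = -4, 3.
On [-4, 3] the curve lies below the axis; ∫[-4,3] (2*u^2 + 2*u - 24) du = -343/3, giving area 343/3.

343/3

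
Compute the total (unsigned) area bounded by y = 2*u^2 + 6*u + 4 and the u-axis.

The curve meets the u-axis where 2*u^2 + 6*u + 4 = 0, i.e. 2*(u + 1)*(u + 2) = 0, at u = -2, -1.
On [-2, -1] the curve lies below the axis; ∫[-2,-1] (2*u^2 + 6*u + 4) du = -1/3, giving area 1/3.

1/3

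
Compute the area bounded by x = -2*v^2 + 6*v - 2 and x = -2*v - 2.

Both boundary curves give x as a function of v, so integrate with respect to v. Setting them equal: -2*v^2 + 8*v = 0, i.e. -2*v*(v - 4) = 0, so they meet at v = 0, 4.
For v in [0, 4], x = -2*v^2 + 6*v - 2 is on the right; area = ∫[0,4] (-2*v^2 + 8*v) dv = 64/3.

64/3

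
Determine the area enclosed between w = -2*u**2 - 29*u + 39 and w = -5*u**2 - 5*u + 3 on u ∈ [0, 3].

37

The difference (-2*u**2 - 29*u + 39) - (-5*u**2 - 5*u + 3) = 3*u**2 - 24*u + 36 changes sign at u = 2 inside [0, 3], so split the integral there.
∫[0,2] (3*u**2 - 24*u + 36) du = 32.
∫[2,3] (3*u**2 - 24*u + 36) du = -5; the area of that piece is 5.
Total area = 32 + 5 = 37.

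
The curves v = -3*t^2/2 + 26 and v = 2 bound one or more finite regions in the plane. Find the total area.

128

Set the curves equal: -3*t^2/2 + 26 = 2, so -3*t^2/2 + 24 = 0, which factors as -3*(t - 4)*(t + 4)/2 = 0. The curves meet at t = -4, 4.
On [-4, 4], v = -3*t^2/2 + 26 is on top; that piece has area ∫[-4,4] (-3*t^2/2 + 24) dt = 128.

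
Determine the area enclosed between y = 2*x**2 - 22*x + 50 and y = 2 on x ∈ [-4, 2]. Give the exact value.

On [-4, 2], (2*x**2 - 22*x + 50) - (2) = 2*x**2 - 22*x + 48 is ≥ 0 throughout, so the area is a single integral of |2*x**2 - 22*x + 48|.
∫[-4,2] (2*x**2 - 22*x + 48) dx = 468.

468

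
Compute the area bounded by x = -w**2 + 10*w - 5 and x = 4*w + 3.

4/3

Both boundary curves give x as a function of w, so integrate with respect to w. Setting them equal: -w**2 + 6*w - 8 = 0, i.e. -(w - 4)*(w - 2) = 0, so they meet at w = 2, 4.
For w in [2, 4], x = -w**2 + 10*w - 5 is on the right; area = ∫[2,4] (-w**2 + 6*w - 8) dw = 4/3.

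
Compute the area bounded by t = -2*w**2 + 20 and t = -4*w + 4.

72

Both boundary curves give t as a function of w, so integrate with respect to w. Setting them equal: -2*w**2 + 4*w + 16 = 0, i.e. -2*(w - 4)*(w + 2) = 0, so they meet at w = -2, 4.
For w in [-2, 4], t = -2*w**2 + 20 is on the right; area = ∫[-2,4] (-2*w**2 + 4*w + 16) dw = 72.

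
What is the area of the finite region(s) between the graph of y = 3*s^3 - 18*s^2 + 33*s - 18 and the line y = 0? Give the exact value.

3/2

The curve meets the s-axis where 3*s^3 - 18*s^2 + 33*s - 18 = 0, i.e. 3*(s - 3)*(s - 2)*(s - 1) = 0, at s = 1, 2, 3.
On [1, 2] the curve lies above the axis; ∫[1,2] (3*s^3 - 18*s^2 + 33*s - 18) ds = 3/4, giving area 3/4.
On [2, 3] the curve lies below the axis; ∫[2,3] (3*s^3 - 18*s^2 + 33*s - 18) ds = -3/4, giving area 3/4.
Total area = 3/4 + 3/4 = 3/2.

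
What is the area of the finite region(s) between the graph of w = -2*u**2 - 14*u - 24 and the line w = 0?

The curve meets the u-axis where -2*u**2 - 14*u - 24 = 0, i.e. -2*(u + 3)*(u + 4) = 0, at u = -4, -3.
On [-4, -3] the curve lies above the axis; ∫[-4,-3] (-2*u**2 - 14*u - 24) du = 1/3, giving area 1/3.

1/3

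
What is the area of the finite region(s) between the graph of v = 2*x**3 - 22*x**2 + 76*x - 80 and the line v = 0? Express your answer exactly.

The curve meets the x-axis where 2*x**3 - 22*x**2 + 76*x - 80 = 0, i.e. 2*(x - 5)*(x - 4)*(x - 2) = 0, at x = 2, 4, 5.
On [2, 4] the curve lies above the axis; ∫[2,4] (2*x**3 - 22*x**2 + 76*x - 80) dx = 16/3, giving area 16/3.
On [4, 5] the curve lies below the axis; ∫[4,5] (2*x**3 - 22*x**2 + 76*x - 80) dx = -5/6, giving area 5/6.
Total area = 16/3 + 5/6 = 37/6.

37/6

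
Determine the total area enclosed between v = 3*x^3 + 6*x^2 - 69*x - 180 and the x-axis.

5137/4

The curve meets the x-axis where 3*x^3 + 6*x^2 - 69*x - 180 = 0, i.e. 3*(x - 5)*(x + 3)*(x + 4) = 0, at x = -4, -3, 5.
On [-4, -3] the curve lies above the axis; ∫[-4,-3] (3*x^3 + 6*x^2 - 69*x - 180) dx = 17/4, giving area 17/4.
On [-3, 5] the curve lies below the axis; ∫[-3,5] (3*x^3 + 6*x^2 - 69*x - 180) dx = -1280, giving area 1280.
Total area = 17/4 + 1280 = 5137/4.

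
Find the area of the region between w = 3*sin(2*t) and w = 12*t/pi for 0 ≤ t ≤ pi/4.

3/2 - 3*pi/8

On [0, pi/4], (3*sin(2*t)) - (12*t/pi) = -12*t/pi + 3*sin(2*t) is ≥ 0 throughout, so the area is a single integral of |-12*t/pi + 3*sin(2*t)|.
∫[0,pi/4] (-12*t/pi + 3*sin(2*t)) dt = 3/2 - 3*pi/8.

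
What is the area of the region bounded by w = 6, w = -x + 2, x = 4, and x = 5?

17/2

On [4, 5], (6) - (-x + 2) = x + 4 is ≥ 0 throughout, so the area is a single integral of |x + 4|.
∫[4,5] (x + 4) dx = 17/2.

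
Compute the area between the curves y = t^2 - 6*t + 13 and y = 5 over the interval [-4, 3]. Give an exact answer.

326/3

The difference (t^2 - 6*t + 13) - (5) = t^2 - 6*t + 8 changes sign at t = 2 inside [-4, 3], so split the integral there.
∫[-4,2] (t^2 - 6*t + 8) dt = 108.
∫[2,3] (t^2 - 6*t + 8) dt = -2/3; the area of that piece is 2/3.
Total area = 108 + 2/3 = 326/3.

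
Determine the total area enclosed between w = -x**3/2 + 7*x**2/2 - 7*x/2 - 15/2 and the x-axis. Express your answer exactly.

74/3

The curve meets the x-axis where -x**3/2 + 7*x**2/2 - 7*x/2 - 15/2 = 0, i.e. -(x - 5)*(x - 3)*(x + 1)/2 = 0, at x = -1, 3, 5.
On [-1, 3] the curve lies below the axis; ∫[-1,3] (-x**3/2 + 7*x**2/2 - 7*x/2 - 15/2) dx = -64/3, giving area 64/3.
On [3, 5] the curve lies above the axis; ∫[3,5] (-x**3/2 + 7*x**2/2 - 7*x/2 - 15/2) dx = 10/3, giving area 10/3.
Total area = 64/3 + 10/3 = 74/3.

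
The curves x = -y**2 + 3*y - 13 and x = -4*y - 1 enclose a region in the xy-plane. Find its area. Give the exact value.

Both boundary curves give x as a function of y, so integrate with respect to y. Setting them equal: -y**2 + 7*y - 12 = 0, i.e. -(y - 4)*(y - 3) = 0, so they meet at y = 3, 4.
For y in [3, 4], x = -y**2 + 3*y - 13 is on the right; area = ∫[3,4] (-y**2 + 7*y - 12) dy = 1/6.

1/6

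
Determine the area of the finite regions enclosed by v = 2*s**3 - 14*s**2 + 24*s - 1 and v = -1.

Set the curves equal: 2*s**3 - 14*s**2 + 24*s - 1 = -1, so 2*s**3 - 14*s**2 + 24*s = 0, which factors as 2*s*(s - 4)*(s - 3) = 0. The curves meet at s = 0, 3, 4.
On [0, 3], v = 2*s**3 - 14*s**2 + 24*s - 1 is on top; that piece has area ∫[0,3] (2*s**3 - 14*s**2 + 24*s) ds = 45/2.
On [3, 4], v = -1 is on top; that piece has area ∫[3,4] (-(2*s**3 - 14*s**2 + 24*s)) ds = 7/6.
Total enclosed area = 45/2 + 7/6 = 71/3.

71/3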